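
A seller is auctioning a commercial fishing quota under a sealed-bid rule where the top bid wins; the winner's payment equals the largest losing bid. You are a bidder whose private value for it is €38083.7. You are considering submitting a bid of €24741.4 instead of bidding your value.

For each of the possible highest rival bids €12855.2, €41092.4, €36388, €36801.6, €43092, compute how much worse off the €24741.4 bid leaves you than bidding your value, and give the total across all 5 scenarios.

The deviation costs you only when the competing bid falls strictly between €24741.4 and €38083.7; elsewhere both bids give the same outcome.
€12855.2: outcomes coincide → loss €0.
€41092.4: outcomes coincide → loss €0.
€36388: truthful payoff €1695.7, deviation payoff €0 → loss €1695.7.
€36801.6: truthful payoff €1282.1, deviation payoff €0 → loss €1282.1.
€43092: outcomes coincide → loss €0.
Total loss = €1695.7 + €1282.1 = €2977.8.
Because the price is fixed by the runner-up's bid, deviating from your value can only change a good outcome into a bad one — never the reverse.

€2977.8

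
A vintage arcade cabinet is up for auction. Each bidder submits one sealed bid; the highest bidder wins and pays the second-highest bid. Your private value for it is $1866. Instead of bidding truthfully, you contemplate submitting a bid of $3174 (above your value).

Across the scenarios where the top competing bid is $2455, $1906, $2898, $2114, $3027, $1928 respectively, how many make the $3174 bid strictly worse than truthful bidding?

6

The deviation hurts exactly when the highest competing bid lies strictly between $1866 and $3174 — overbidding then wins at a price above your value.
$2455: inside the interval → strictly worse (loss $589).
$1906: inside the interval → strictly worse (loss $40).
$2898: inside the interval → strictly worse (loss $1032).
$2114: inside the interval → strictly worse (loss $248).
$3027: inside the interval → strictly worse (loss $1161).
$1928: inside the interval → strictly worse (loss $62).
Count: 6.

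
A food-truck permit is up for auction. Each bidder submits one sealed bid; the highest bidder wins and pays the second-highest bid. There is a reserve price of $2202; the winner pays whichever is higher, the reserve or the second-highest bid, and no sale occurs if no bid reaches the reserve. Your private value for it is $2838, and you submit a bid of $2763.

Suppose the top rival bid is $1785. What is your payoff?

Your bid $2763 is the highest and exceeds the reserve.
Price = max(second-highest bid, reserve) = max($1785, $2202) = $2202.
Payoff = $2838 − $2202 = $636.

$636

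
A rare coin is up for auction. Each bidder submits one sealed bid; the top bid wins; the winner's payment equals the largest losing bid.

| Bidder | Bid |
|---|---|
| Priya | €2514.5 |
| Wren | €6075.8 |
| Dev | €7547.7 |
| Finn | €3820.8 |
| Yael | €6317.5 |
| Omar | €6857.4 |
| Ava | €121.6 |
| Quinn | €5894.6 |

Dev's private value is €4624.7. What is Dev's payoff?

Highest bid: Dev at €7547.7, so Dev wins.
Second-highest bid: Omar at €6857.4 — that is the price the winner pays.
Dev's payoff = value − price = €4624.7 − €6857.4 = −€2232.7.

−€2232.7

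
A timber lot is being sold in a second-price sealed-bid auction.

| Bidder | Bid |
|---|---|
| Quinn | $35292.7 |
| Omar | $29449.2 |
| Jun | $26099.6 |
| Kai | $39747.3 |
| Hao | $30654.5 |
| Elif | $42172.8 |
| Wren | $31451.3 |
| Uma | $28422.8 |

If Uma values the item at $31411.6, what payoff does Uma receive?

Highest bid: Elif at $42172.8, so Elif wins.
Second-highest bid: Kai at $39747.3 — that is the price the winner pays.
Uma did not win, so Uma pays nothing and receives nothing: payoff $0.

$0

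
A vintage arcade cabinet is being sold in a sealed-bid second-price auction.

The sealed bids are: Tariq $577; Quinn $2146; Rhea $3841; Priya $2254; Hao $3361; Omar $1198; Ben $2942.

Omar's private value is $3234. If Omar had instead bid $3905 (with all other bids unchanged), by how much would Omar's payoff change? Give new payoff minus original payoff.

−$607

The highest bid among the other bidders is $3841; Omar's bid doesn't change that.
Original bid $1198: Omar is not highest (top rival bid is $3841); payoff $0.
Alternative bid $3905: Omar is highest, pays the top rival bid $3841; payoff $3234 − $3841 = −$607.
Change in payoff = −$607 − ($0) = −$607.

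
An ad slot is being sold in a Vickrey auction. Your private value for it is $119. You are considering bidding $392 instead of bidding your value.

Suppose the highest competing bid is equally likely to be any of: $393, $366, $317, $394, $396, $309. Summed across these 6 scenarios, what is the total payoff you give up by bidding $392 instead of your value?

$635

The deviation costs you only when the competing bid falls strictly between $119 and $392; elsewhere both bids give the same outcome.
$393: outcomes coincide → loss $0.
$366: truthful payoff $0, deviation payoff −$247 → loss $247.
$317: truthful payoff $0, deviation payoff −$198 → loss $198.
$394: outcomes coincide → loss $0.
$396: outcomes coincide → loss $0.
$309: truthful payoff $0, deviation payoff −$190 → loss $190.
Total loss = $247 + $198 + $190 = $635.
In a second-price auction your bid sets only whether you win, not what you pay, so bidding your true value is weakly dominant.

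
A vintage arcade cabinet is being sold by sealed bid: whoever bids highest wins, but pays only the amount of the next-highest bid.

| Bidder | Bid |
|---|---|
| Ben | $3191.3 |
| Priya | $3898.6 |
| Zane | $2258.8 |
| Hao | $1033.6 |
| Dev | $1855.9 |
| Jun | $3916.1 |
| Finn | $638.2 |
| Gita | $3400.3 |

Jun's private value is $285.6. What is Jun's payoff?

Highest bid: Jun at $3916.1, so Jun wins.
Second-highest bid: Priya at $3898.6 — that is the price the winner pays.
Jun's payoff = value − price = $285.6 − $3898.6 = −$3613.

−$3613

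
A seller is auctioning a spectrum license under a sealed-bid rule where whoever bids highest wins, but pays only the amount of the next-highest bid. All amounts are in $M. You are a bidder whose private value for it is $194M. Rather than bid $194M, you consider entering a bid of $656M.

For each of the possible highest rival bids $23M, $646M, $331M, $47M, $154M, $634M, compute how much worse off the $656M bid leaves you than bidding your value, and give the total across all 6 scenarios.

The deviation costs you only when the competing bid falls strictly between $194M and $656M; elsewhere both bids give the same outcome.
$23M: outcomes coincide → loss $0M.
$646M: truthful payoff $0M, deviation payoff −$452M → loss $452M.
$331M: truthful payoff $0M, deviation payoff −$137M → loss $137M.
$47M: outcomes coincide → loss $0M.
$154M: outcomes coincide → loss $0M.
$634M: truthful payoff $0M, deviation payoff −$440M → loss $440M.
Total loss = $452M + $137M + $440M = $1029M.

$1029M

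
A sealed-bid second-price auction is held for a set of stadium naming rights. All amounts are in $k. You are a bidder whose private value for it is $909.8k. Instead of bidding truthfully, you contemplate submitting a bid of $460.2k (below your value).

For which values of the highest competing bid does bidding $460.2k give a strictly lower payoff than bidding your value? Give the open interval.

If the competing bid is below $460.2k, both bids win at the same price — no difference.
If it is above $909.8k, both bids lose — no difference.
If it lies strictly between $460.2k and $909.8k, bidding your value wins at a price below your value (positive payoff) while bidding $460.2k loses (payoff 0).
So the deviation strictly hurts on the open interval ($460.2k, $909.8k).

($460.2k, $909.8k)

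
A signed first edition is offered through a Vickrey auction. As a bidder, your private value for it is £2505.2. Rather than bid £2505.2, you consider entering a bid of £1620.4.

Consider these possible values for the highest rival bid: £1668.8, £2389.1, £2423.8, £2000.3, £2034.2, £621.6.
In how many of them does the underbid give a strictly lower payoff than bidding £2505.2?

5

The deviation hurts exactly when the highest competing bid lies strictly between £1620.4 and £2505.2 — underbidding then forfeits a profitable win.
£1668.8: inside the interval → strictly worse (loss £836.4).
£2389.1: inside the interval → strictly worse (loss £116.1).
£2423.8: inside the interval → strictly worse (loss £81.4).
£2000.3: inside the interval → strictly worse (loss £504.9).
£2034.2: inside the interval → strictly worse (loss £471).
£621.6: below both → same outcome either way.
Count: 5.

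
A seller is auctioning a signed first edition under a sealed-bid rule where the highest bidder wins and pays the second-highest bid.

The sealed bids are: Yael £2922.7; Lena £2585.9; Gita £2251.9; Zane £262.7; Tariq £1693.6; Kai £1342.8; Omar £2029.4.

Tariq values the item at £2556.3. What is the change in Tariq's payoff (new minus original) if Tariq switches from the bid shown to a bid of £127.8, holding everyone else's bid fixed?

The highest bid among the other bidders is £2922.7; Tariq's bid doesn't change that.
Original bid £1693.6: Tariq is not highest (top rival bid is £2922.7); payoff £0.
Alternative bid £127.8: Tariq is not highest (top rival bid is £2922.7); payoff £0.
Change in payoff = £0 − (£0) = £0.

£0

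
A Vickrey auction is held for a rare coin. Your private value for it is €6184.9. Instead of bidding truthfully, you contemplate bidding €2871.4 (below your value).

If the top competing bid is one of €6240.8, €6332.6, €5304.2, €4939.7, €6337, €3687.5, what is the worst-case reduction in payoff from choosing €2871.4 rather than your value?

€2497.4

€6240.8: same outcome either way → loss €0.
€6332.6: same outcome either way → loss €0.
€5304.2: truthful gives €880.7, deviation gives €0 → loss €880.7.
€4939.7: truthful gives €1245.2, deviation gives €0 → loss €1245.2.
€6337: same outcome either way → loss €0.
€3687.5: truthful gives €2497.4, deviation gives €0 → loss €2497.4.
Maximum loss: €2497.4.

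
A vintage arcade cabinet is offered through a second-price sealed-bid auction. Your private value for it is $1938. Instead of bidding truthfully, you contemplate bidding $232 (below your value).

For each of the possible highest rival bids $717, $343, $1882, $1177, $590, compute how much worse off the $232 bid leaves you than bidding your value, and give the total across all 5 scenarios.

The deviation costs you only when the competing bid falls strictly between $232 and $1938; elsewhere both bids give the same outcome.
$717: truthful payoff $1221, deviation payoff $0 → loss $1221.
$343: truthful payoff $1595, deviation payoff $0 → loss $1595.
$1882: truthful payoff $56, deviation payoff $0 → loss $56.
$1177: truthful payoff $761, deviation payoff $0 → loss $761.
$590: truthful payoff $1348, deviation payoff $0 → loss $1348.
Total loss = $1221 + $1595 + $56 + $761 + $1348 = $4981.
Truthful bidding weakly dominates here: raising your bid can only win items priced above your value, and lowering it can only forfeit items priced below.

$4981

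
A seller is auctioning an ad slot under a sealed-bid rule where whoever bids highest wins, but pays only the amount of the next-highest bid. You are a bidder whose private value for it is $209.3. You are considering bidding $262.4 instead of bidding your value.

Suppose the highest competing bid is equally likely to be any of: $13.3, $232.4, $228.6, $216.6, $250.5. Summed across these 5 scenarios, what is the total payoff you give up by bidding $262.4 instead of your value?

The deviation costs you only when the competing bid falls strictly between $209.3 and $262.4; elsewhere both bids give the same outcome.
$13.3: outcomes coincide → loss $0.
$232.4: truthful payoff $0, deviation payoff −$23.1 → loss $23.1.
$228.6: truthful payoff $0, deviation payoff −$19.3 → loss $19.3.
$216.6: truthful payoff $0, deviation payoff −$7.3 → loss $7.3.
$250.5: truthful payoff $0, deviation payoff −$41.2 → loss $41.2.
Total loss = $23.1 + $19.3 + $7.3 + $41.2 = $90.9.
Because the price is fixed by the runner-up's bid, deviating from your value can only change a good outcome into a bad one — never the reverse.

$90.9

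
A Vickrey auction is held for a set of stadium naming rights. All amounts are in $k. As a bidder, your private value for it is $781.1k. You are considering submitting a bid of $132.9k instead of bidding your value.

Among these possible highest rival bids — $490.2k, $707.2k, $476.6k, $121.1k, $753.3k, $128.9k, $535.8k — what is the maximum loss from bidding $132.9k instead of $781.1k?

$304.5k

$490.2k: truthful gives $290.9k, deviation gives $0k → loss $290.9k.
$707.2k: truthful gives $73.9k, deviation gives $0k → loss $73.9k.
$476.6k: truthful gives $304.5k, deviation gives $0k → loss $304.5k.
$121.1k: same outcome either way → loss $0k.
$753.3k: truthful gives $27.8k, deviation gives $0k → loss $27.8k.
$128.9k: same outcome either way → loss $0k.
$535.8k: truthful gives $245.3k, deviation gives $0k → loss $245.3k.
Maximum loss: $304.5k.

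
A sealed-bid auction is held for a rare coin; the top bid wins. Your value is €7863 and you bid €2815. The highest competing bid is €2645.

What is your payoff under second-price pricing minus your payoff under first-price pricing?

€170

You have the highest bid, so you win under either rule.
Second-price: pay €2645 → payoff €5218.
First-price: pay your own bid €2815 → payoff €5048.
Difference = €5218 − (€5048) = €170.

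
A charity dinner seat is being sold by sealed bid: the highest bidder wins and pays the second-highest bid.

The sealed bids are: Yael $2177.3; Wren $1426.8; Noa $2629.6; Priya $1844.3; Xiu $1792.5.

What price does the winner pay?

$2177.3

Highest bid: Noa at $2629.6, so Noa wins.
Second-highest bid: Yael at $2177.3 — that is the price the winner pays.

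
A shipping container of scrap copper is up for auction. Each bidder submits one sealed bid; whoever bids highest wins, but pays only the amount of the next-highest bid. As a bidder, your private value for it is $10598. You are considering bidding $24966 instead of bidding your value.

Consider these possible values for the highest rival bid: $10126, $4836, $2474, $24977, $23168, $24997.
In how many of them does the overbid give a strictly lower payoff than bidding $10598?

The deviation hurts exactly when the highest competing bid lies strictly between $10598 and $24966 — overbidding then wins at a price above your value.
$10126: below both → same outcome either way.
$4836: below both → same outcome either way.
$2474: below both → same outcome either way.
$24977: above both → same outcome either way.
$23168: inside the interval → strictly worse (loss $12570).
$24997: above both → same outcome either way.
Count: 1.

1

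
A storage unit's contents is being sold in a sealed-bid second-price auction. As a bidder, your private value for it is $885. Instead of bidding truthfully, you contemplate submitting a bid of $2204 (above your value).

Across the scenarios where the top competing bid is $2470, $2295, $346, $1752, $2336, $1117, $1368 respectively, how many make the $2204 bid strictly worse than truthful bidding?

3

The deviation hurts exactly when the highest competing bid lies strictly between $885 and $2204 — overbidding then wins at a price above your value.
$2470: above both → same outcome either way.
$2295: above both → same outcome either way.
$346: below both → same outcome either way.
$1752: inside the interval → strictly worse (loss $867).
$2336: above both → same outcome either way.
$1117: inside the interval → strictly worse (loss $232).
$1368: inside the interval → strictly worse (loss $483).
Count: 3.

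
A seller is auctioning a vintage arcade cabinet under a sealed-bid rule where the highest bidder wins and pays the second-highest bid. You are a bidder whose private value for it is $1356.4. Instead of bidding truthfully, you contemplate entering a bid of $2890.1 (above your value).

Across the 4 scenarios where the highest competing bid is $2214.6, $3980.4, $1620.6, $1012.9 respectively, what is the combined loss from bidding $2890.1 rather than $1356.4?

The deviation costs you only when the competing bid falls strictly between $1356.4 and $2890.1; elsewhere both bids give the same outcome.
$2214.6: truthful payoff $0, deviation payoff −$858.2 → loss $858.2.
$3980.4: outcomes coincide → loss $0.
$1620.6: truthful payoff $0, deviation payoff −$264.2 → loss $264.2.
$1012.9: outcomes coincide → loss $0.
Total loss = $858.2 + $264.2 = $1122.4.

$1122.4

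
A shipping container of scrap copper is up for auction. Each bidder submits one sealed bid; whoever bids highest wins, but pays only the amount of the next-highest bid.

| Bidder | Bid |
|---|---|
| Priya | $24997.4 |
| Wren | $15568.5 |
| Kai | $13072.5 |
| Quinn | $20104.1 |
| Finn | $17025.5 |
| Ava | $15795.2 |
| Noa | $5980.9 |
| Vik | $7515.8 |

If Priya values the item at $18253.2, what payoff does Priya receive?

−$1850.9

Highest bid: Priya at $24997.4, so Priya wins.
Second-highest bid: Quinn at $20104.1 — that is the price the winner pays.
Priya's payoff = value − price = $18253.2 − $20104.1 = −$1850.9.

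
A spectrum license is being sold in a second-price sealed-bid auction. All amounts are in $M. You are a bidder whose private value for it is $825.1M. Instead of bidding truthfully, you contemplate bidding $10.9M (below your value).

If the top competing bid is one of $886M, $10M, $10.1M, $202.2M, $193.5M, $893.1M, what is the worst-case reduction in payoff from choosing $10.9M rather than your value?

$631.6M

$886M: same outcome either way → loss $0M.
$10M: same outcome either way → loss $0M.
$10.1M: same outcome either way → loss $0M.
$202.2M: truthful gives $622.9M, deviation gives $0M → loss $622.9M.
$193.5M: truthful gives $631.6M, deviation gives $0M → loss $631.6M.
$893.1M: same outcome either way → loss $0M.
Maximum loss: $631.6M.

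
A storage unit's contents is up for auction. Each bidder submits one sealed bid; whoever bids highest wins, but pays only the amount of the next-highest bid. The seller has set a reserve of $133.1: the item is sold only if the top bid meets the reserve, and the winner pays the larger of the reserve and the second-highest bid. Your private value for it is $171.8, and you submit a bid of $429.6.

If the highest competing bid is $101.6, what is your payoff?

Your bid $429.6 is the highest and exceeds the reserve.
Price = max(second-highest bid, reserve) = max($101.6, $133.1) = $133.1.
Payoff = $171.8 − $133.1 = $38.7.

$38.7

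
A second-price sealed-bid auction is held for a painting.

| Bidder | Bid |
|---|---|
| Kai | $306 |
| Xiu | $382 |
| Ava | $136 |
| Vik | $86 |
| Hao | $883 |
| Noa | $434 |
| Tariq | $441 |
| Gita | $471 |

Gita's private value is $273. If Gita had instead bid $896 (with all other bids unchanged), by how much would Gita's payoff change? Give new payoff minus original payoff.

−$610

The highest bid among the other bidders is $883; Gita's bid doesn't change that.
Original bid $471: Gita is not highest (top rival bid is $883); payoff $0.
Alternative bid $896: Gita is highest, pays the top rival bid $883; payoff $273 − $883 = −$610.
Change in payoff = −$610 − ($0) = −$610.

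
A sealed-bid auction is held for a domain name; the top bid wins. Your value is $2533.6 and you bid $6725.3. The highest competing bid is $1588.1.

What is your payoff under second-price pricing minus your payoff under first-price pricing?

$5137.2

You have the highest bid, so you win under either rule.
Second-price: pay $1588.1 → payoff $945.5.
First-price: pay your own bid $6725.3 → payoff −$4191.7.
Difference = $945.5 − (−$4191.7) = $5137.2.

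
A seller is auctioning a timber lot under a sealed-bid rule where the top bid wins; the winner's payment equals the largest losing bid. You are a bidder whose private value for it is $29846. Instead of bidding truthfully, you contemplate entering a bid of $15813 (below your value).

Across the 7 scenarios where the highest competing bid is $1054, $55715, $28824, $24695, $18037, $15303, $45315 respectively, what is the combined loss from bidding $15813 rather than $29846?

$17982

The deviation costs you only when the competing bid falls strictly between $15813 and $29846; elsewhere both bids give the same outcome.
$1054: outcomes coincide → loss $0.
$55715: outcomes coincide → loss $0.
$28824: truthful payoff $1022, deviation payoff $0 → loss $1022.
$24695: truthful payoff $5151, deviation payoff $0 → loss $5151.
$18037: truthful payoff $11809, deviation payoff $0 → loss $11809.
$15303: outcomes coincide → loss $0.
$45315: outcomes coincide → loss $0.
Total loss = $1022 + $5151 + $11809 = $17982.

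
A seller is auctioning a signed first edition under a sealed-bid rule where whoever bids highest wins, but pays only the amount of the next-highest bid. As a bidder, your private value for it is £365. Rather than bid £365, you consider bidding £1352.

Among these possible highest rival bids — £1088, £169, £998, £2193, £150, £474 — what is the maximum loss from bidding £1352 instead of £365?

£1088: truthful gives £0, deviation gives −£723 → loss £723.
£169: same outcome either way → loss £0.
£998: truthful gives £0, deviation gives −£633 → loss £633.
£2193: same outcome either way → loss £0.
£150: same outcome either way → loss £0.
£474: truthful gives £0, deviation gives −£109 → loss £109.
Maximum loss: £723.

£723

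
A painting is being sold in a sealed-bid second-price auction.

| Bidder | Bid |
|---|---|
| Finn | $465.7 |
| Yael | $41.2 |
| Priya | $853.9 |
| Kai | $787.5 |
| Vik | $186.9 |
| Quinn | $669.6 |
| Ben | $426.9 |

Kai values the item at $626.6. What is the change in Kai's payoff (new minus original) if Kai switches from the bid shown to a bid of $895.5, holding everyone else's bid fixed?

−$227.3

The highest bid among the other bidders is $853.9; Kai's bid doesn't change that.
Original bid $787.5: Kai is not highest (top rival bid is $853.9); payoff $0.
Alternative bid $895.5: Kai is highest, pays the top rival bid $853.9; payoff $626.6 − $853.9 = −$227.3.
Change in payoff = −$227.3 − ($0) = −$227.3.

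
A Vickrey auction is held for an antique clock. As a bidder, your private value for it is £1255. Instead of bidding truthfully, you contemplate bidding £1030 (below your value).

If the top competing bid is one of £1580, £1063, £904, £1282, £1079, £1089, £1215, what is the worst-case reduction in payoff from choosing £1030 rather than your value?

£192

£1580: same outcome either way → loss £0.
£1063: truthful gives £192, deviation gives £0 → loss £192.
£904: same outcome either way → loss £0.
£1282: same outcome either way → loss £0.
£1079: truthful gives £176, deviation gives £0 → loss £176.
£1089: truthful gives £166, deviation gives £0 → loss £166.
£1215: truthful gives £40, deviation gives £0 → loss £40.
Maximum loss: £192.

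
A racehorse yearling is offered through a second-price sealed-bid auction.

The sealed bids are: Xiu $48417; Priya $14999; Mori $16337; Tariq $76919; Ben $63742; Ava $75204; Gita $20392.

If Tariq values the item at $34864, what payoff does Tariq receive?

Highest bid: Tariq at $76919, so Tariq wins.
Second-highest bid: Ava at $75204 — that is the price the winner pays.
Tariq's payoff = value − price = $34864 − $75204 = −$40340.

−$40340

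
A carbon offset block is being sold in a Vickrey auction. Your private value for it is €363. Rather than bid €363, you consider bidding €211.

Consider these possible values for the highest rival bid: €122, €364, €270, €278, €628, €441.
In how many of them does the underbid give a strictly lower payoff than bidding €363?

The deviation hurts exactly when the highest competing bid lies strictly between €211 and €363 — underbidding then forfeits a profitable win.
€122: below both → same outcome either way.
€364: above both → same outcome either way.
€270: inside the interval → strictly worse (loss €93).
€278: inside the interval → strictly worse (loss €85).
€628: above both → same outcome either way.
€441: above both → same outcome either way.
Count: 2.

2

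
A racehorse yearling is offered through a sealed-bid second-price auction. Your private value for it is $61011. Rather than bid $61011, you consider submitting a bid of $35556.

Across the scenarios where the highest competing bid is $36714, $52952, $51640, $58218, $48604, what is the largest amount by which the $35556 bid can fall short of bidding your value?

$36714: truthful gives $24297, deviation gives $0 → loss $24297.
$52952: truthful gives $8059, deviation gives $0 → loss $8059.
$51640: truthful gives $9371, deviation gives $0 → loss $9371.
$58218: truthful gives $2793, deviation gives $0 → loss $2793.
$48604: truthful gives $12407, deviation gives $0 → loss $12407.
Maximum loss: $24297.

$24297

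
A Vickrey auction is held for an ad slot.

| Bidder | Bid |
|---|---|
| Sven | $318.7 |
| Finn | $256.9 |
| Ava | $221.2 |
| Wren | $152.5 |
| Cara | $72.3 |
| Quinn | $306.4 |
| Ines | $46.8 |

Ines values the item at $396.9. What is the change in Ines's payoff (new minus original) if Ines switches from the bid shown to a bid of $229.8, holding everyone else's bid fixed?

The highest bid among the other bidders is $318.7; Ines's bid doesn't change that.
Original bid $46.8: Ines is not highest (top rival bid is $318.7); payoff $0.
Alternative bid $229.8: Ines is not highest (top rival bid is $318.7); payoff $0.
Change in payoff = $0 − ($0) = $0.

$0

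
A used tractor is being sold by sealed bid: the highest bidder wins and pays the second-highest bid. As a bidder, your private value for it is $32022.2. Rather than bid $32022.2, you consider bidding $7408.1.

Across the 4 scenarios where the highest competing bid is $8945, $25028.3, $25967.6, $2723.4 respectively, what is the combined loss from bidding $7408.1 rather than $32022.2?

$36125.7

The deviation costs you only when the competing bid falls strictly between $7408.1 and $32022.2; elsewhere both bids give the same outcome.
$8945: truthful payoff $23077.2, deviation payoff $0 → loss $23077.2.
$25028.3: truthful payoff $6993.9, deviation payoff $0 → loss $6993.9.
$25967.6: truthful payoff $6054.6, deviation payoff $0 → loss $6054.6.
$2723.4: outcomes coincide → loss $0.
Total loss = $23077.2 + $6993.9 + $6054.6 = $36125.7.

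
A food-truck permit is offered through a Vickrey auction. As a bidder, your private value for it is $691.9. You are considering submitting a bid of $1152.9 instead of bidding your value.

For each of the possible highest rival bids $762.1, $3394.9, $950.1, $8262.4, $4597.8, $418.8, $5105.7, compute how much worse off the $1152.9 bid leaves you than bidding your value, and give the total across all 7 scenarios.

The deviation costs you only when the competing bid falls strictly between $691.9 and $1152.9; elsewhere both bids give the same outcome.
$762.1: truthful payoff $0, deviation payoff −$70.2 → loss $70.2.
$3394.9: outcomes coincide → loss $0.
$950.1: truthful payoff $0, deviation payoff −$258.2 → loss $258.2.
$8262.4: outcomes coincide → loss $0.
$4597.8: outcomes coincide → loss $0.
$418.8: outcomes coincide → loss $0.
$5105.7: outcomes coincide → loss $0.
Total loss = $70.2 + $258.2 = $328.4.

$328.4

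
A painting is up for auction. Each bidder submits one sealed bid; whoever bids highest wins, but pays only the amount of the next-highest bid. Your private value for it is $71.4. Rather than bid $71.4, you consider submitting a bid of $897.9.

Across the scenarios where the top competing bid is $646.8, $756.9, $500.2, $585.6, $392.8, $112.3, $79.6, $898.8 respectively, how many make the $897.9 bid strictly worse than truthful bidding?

7

The deviation hurts exactly when the highest competing bid lies strictly between $71.4 and $897.9 — overbidding then wins at a price above your value.
$646.8: inside the interval → strictly worse (loss $575.4).
$756.9: inside the interval → strictly worse (loss $685.5).
$500.2: inside the interval → strictly worse (loss $428.8).
$585.6: inside the interval → strictly worse (loss $514.2).
$392.8: inside the interval → strictly worse (loss $321.4).
$112.3: inside the interval → strictly worse (loss $40.9).
$79.6: inside the interval → strictly worse (loss $8.2).
$898.8: above both → same outcome either way.
Count: 7.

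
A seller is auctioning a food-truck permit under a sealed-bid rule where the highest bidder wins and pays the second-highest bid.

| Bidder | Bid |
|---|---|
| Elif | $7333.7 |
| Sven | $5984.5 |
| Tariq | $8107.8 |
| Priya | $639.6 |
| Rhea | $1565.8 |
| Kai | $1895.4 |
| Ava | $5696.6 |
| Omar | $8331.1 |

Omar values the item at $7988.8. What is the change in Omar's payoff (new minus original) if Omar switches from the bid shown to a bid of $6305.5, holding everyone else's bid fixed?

$119

The highest bid among the other bidders is $8107.8; Omar's bid doesn't change that.
Original bid $8331.1: Omar is highest, pays the top rival bid $8107.8; payoff $7988.8 − $8107.8 = −$119.
Alternative bid $6305.5: Omar is not highest (top rival bid is $8107.8); payoff $0.
Change in payoff = $0 − (−$119) = $119.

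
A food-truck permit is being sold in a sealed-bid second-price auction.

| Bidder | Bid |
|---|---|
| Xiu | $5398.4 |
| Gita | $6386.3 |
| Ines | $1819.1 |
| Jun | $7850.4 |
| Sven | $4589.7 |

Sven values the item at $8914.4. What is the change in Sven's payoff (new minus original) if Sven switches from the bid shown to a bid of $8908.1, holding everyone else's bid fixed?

The highest bid among the other bidders is $7850.4; Sven's bid doesn't change that.
Original bid $4589.7: Sven is not highest (top rival bid is $7850.4); payoff $0.
Alternative bid $8908.1: Sven is highest, pays the top rival bid $7850.4; payoff $8914.4 − $7850.4 = $1064.
Change in payoff = $1064 − ($0) = $1064.

$1064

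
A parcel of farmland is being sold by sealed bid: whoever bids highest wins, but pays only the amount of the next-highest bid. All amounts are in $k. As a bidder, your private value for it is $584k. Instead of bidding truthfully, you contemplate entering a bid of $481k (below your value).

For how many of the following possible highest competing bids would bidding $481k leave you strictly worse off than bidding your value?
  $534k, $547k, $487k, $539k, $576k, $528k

6

The deviation hurts exactly when the highest competing bid lies strictly between $481k and $584k — underbidding then forfeits a profitable win.
$534k: inside the interval → strictly worse (loss $50k).
$547k: inside the interval → strictly worse (loss $37k).
$487k: inside the interval → strictly worse (loss $97k).
$539k: inside the interval → strictly worse (loss $45k).
$576k: inside the interval → strictly worse (loss $8k).
$528k: inside the interval → strictly worse (loss $56k).
Count: 6.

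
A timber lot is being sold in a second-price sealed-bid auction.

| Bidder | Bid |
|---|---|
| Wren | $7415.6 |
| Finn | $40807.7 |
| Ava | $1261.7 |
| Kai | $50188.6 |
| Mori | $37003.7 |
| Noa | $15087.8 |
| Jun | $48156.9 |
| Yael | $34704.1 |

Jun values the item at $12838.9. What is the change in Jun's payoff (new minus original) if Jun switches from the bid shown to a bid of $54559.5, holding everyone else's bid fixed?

−$37349.7

The highest bid among the other bidders is $50188.6; Jun's bid doesn't change that.
Original bid $48156.9: Jun is not highest (top rival bid is $50188.6); payoff $0.
Alternative bid $54559.5: Jun is highest, pays the top rival bid $50188.6; payoff $12838.9 − $50188.6 = −$37349.7.
Change in payoff = −$37349.7 − ($0) = −$37349.7.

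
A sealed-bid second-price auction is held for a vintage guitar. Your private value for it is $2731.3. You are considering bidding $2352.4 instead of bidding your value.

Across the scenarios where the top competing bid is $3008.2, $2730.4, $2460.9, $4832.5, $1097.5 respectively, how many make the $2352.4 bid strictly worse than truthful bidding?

The deviation hurts exactly when the highest competing bid lies strictly between $2352.4 and $2731.3 — underbidding then forfeits a profitable win.
$3008.2: above both → same outcome either way.
$2730.4: inside the interval → strictly worse (loss $0.9).
$2460.9: inside the interval → strictly worse (loss $270.4).
$4832.5: above both → same outcome either way.
$1097.5: below both → same outcome either way.
Count: 2.

2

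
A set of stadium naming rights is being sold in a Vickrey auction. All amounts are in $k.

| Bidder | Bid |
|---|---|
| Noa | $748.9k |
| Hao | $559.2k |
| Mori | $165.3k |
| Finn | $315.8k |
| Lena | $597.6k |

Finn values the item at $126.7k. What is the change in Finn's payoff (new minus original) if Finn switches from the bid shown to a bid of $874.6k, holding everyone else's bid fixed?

The highest bid among the other bidders is $748.9k; Finn's bid doesn't change that.
Original bid $315.8k: Finn is not highest (top rival bid is $748.9k); payoff $0k.
Alternative bid $874.6k: Finn is highest, pays the top rival bid $748.9k; payoff $126.7k − $748.9k = −$622.2k.
Change in payoff = −$622.2k − ($0k) = −$622.2k.

−$622.2k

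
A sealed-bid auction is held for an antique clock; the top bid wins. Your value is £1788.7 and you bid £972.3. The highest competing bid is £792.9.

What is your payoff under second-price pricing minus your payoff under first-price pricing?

£179.4

You have the highest bid, so you win under either rule.
Second-price: pay £792.9 → payoff £995.8.
First-price: pay your own bid £972.3 → payoff £816.4.
Difference = £995.8 − (£816.4) = £179.4.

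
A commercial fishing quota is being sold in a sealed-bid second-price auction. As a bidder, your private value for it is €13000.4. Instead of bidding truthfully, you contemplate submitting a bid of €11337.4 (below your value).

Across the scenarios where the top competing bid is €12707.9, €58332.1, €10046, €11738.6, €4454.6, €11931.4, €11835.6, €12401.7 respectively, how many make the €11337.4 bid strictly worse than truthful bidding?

The deviation hurts exactly when the highest competing bid lies strictly between €11337.4 and €13000.4 — underbidding then forfeits a profitable win.
€12707.9: inside the interval → strictly worse (loss €292.5).
€58332.1: above both → same outcome either way.
€10046: below both → same outcome either way.
€11738.6: inside the interval → strictly worse (loss €1261.8).
€4454.6: below both → same outcome either way.
€11931.4: inside the interval → strictly worse (loss €1069).
€11835.6: inside the interval → strictly worse (loss €1164.8).
€12401.7: inside the interval → strictly worse (loss €598.7).
Count: 5.

5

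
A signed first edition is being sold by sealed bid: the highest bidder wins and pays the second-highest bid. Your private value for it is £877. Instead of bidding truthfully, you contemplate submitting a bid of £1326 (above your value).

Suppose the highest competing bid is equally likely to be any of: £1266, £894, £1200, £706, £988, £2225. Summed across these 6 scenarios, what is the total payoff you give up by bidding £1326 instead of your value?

The deviation costs you only when the competing bid falls strictly between £877 and £1326; elsewhere both bids give the same outcome.
£1266: truthful payoff £0, deviation payoff −£389 → loss £389.
£894: truthful payoff £0, deviation payoff −£17 → loss £17.
£1200: truthful payoff £0, deviation payoff −£323 → loss £323.
£706: outcomes coincide → loss £0.
£988: truthful payoff £0, deviation payoff −£111 → loss £111.
£2225: outcomes coincide → loss £0.
Total loss = £389 + £17 + £323 + £111 = £840.

£840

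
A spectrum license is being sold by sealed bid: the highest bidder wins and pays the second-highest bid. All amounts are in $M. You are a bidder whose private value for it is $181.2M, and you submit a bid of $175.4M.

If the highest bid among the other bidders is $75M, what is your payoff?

Your bid $175.4M exceeds the highest competing bid $75M, so you win.
In a second-price auction the winner pays the second-highest bid, $75M.
Payoff = value − price = $181.2M − $75M = $106.2M.

$106.2M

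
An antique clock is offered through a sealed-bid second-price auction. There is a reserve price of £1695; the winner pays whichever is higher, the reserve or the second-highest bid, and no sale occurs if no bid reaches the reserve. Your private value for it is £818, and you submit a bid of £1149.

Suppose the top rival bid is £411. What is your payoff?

Your bid £1149 is the highest bid but falls below the reserve £1695, so the item goes unsold. Payoff £0.

£0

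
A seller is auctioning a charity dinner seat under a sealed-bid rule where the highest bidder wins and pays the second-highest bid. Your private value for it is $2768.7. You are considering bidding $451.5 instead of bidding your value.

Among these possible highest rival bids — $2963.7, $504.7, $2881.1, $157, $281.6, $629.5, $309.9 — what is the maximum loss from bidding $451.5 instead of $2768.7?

$2963.7: same outcome either way → loss $0.
$504.7: truthful gives $2264, deviation gives $0 → loss $2264.
$2881.1: same outcome either way → loss $0.
$157: same outcome either way → loss $0.
$281.6: same outcome either way → loss $0.
$629.5: truthful gives $2139.2, deviation gives $0 → loss $2139.2.
$309.9: same outcome either way → loss $0.
Maximum loss: $2264.

$2264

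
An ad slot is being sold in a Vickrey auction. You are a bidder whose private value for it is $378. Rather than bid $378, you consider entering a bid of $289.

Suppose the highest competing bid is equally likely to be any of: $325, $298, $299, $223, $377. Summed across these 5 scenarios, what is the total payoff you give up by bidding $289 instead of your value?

The deviation costs you only when the competing bid falls strictly between $289 and $378; elsewhere both bids give the same outcome.
$325: truthful payoff $53, deviation payoff $0 → loss $53.
$298: truthful payoff $80, deviation payoff $0 → loss $80.
$299: truthful payoff $79, deviation payoff $0 → loss $79.
$223: outcomes coincide → loss $0.
$377: truthful payoff $1, deviation payoff $0 → loss $1.
Total loss = $53 + $80 + $79 + $1 = $213.

$213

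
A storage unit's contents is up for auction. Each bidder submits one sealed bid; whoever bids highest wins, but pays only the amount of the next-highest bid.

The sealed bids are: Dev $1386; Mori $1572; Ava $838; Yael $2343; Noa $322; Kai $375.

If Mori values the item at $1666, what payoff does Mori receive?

Highest bid: Yael at $2343, so Yael wins.
Second-highest bid: Mori at $1572 — that is the price the winner pays.
Mori did not win, so Mori pays nothing and receives nothing: payoff $0.

$0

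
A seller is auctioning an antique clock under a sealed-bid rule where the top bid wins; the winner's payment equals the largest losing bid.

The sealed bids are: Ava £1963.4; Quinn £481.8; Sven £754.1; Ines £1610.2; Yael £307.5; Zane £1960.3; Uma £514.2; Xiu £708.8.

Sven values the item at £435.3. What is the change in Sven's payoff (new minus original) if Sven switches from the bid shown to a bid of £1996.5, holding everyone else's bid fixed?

−£1528.1

The highest bid among the other bidders is £1963.4; Sven's bid doesn't change that.
Original bid £754.1: Sven is not highest (top rival bid is £1963.4); payoff £0.
Alternative bid £1996.5: Sven is highest, pays the top rival bid £1963.4; payoff £435.3 − £1963.4 = −£1528.1.
Change in payoff = −£1528.1 − (£0) = −£1528.1.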